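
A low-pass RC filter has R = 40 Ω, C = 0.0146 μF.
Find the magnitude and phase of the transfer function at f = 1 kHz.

Step 1 — Angular frequency: ω = 2π·1000 = 6283 rad/s.
Step 2 — Transfer function: H(jω) = 1/(1 + jωRC).
Step 3 — Denominator: 1 + jωRC = 1 + j·6283·40·1.46e-08 = 1 + j0.003669.
Step 4 — H = 1 - j0.003669.
Step 5 — Magnitude: |H| = 1 (-0.0 dB); phase: φ = -0.2°.

|H| = 1 (-0.0 dB), φ = -0.2°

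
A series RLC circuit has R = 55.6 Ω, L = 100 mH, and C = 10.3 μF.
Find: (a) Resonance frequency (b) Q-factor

Step 1 — Resonance condition Im(Z)=0 gives ω₀ = 1/√(LC).
Step 2 — ω₀ = 1/√(0.1·1.03e-05) = 985.3 rad/s.
Step 3 — f₀ = ω₀/(2π) = 156.8 Hz.
Step 4 — Series Q: Q = ω₀L/R = 985.3·0.1/55.6 = 1.772.

(a) f₀ = 156.8 Hz  (b) Q = 1.772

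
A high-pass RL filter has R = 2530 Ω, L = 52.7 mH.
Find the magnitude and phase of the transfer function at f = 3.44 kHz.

Step 1 — Angular frequency: ω = 2π·3440 = 2.161e+04 rad/s.
Step 2 — Transfer function: H(jω) = jωL/(R + jωL).
Step 3 — Numerator jωL = j·1139; denominator R + jωL = 2530 + j1139.
Step 4 — H = 0.1685 + j0.3743.
Step 5 — Magnitude: |H| = 0.4105 (-7.7 dB); phase: φ = 65.8°.

|H| = 0.4105 (-7.7 dB), φ = 65.8°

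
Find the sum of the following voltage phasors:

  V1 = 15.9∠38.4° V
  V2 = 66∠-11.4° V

Step 1 — Convert each phasor to rectangular form:
  V1 = 15.9·(cos(38.4°) + j·sin(38.4°)) = 12.46 + j9.876 V
  V2 = 66·(cos(-11.4°) + j·sin(-11.4°)) = 64.7 - j13.05 V
Step 2 — Sum components: V_total = 77.16 - j3.169 V.
Step 3 — Convert to polar: |V_total| = 77.22 V, ∠V_total = -2.4°.

V_total = 77.22∠-2.4° V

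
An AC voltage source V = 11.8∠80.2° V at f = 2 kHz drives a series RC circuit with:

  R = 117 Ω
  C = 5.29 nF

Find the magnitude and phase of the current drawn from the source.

Step 1 — Angular frequency: ω = 2π·f = 2π·2000 = 1.257e+04 rad/s.
Step 2 — Component impedances:
  R: Z = R = 117 Ω
  C: Z = 1/(jωC) = -j/(ω·C) = 0 - j1.504e+04 Ω
Step 3 — Series combination: Z_total = R + C = 117 - j1.504e+04 Ω = 1.504e+04∠-89.6° Ω.
Step 4 — Source phasor: V = 11.8∠80.2° V = 2.008 + j11.63 V.
Step 5 — Ohm's law: I = V / Z_total = (2.008 + j11.63) / (117 - j1.504e+04) = -0.0007719 + j0.0001395 A.
Step 6 — Convert to polar: |I| = 0.0007844 A, ∠I = 169.8°.

I = 0.0007844∠169.8° A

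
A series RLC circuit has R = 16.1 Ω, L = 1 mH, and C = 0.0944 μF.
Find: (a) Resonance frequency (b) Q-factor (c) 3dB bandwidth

Step 1 — Resonance: ω₀ = 1/√(LC) = 1/√(0.001·9.44e-08) = 1.029e+05 rad/s.
Step 2 — f₀ = ω₀/(2π) = 1.638e+04 Hz.
Step 3 — Series Q: Q = ω₀L/R = 1.029e+05·0.001/16.1 = 6.393.
Step 4 — Bandwidth: Δω = ω₀/Q = 1.61e+04 rad/s; BW = Δω/(2π) = 2562 Hz.

(a) f₀ = 1.638e+04 Hz  (b) Q = 6.393  (c) BW = 2562 Hz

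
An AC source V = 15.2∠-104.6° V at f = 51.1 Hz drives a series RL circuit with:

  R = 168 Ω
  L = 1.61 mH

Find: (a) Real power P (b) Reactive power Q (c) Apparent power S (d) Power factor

Step 1 — Angular frequency: ω = 2π·f = 2π·51.1 = 321.1 rad/s.
Step 2 — Component impedances:
  R: Z = R = 168 Ω
  L: Z = jωL = j·321.1·0.00161 = 0 + j0.5169 Ω
Step 3 — Series combination: Z_total = R + L = 168 + j0.5169 Ω = 168∠0.2° Ω.
Step 4 — Source phasor: V = 15.2∠-104.6° V = -3.831 - j14.71 V.
Step 5 — Current: I = V / Z = -0.02308 - j0.08748 A = 0.09048∠-104.8° A.
Step 6 — Complex power: S = V·I* = 1.375 + j0.004231 VA.
Step 7 — Real power: P = Re(S) = 1.375 W.
Step 8 — Reactive power: Q = Im(S) = 0.004231 VAR.
Step 9 — Apparent power: |S| = 1.375 VA.
Step 10 — Power factor: PF = P/|S| = 1 (lagging).

(a) P = 1.375 W  (b) Q = 0.004231 VAR  (c) S = 1.375 VA  (d) PF = 1 (lagging)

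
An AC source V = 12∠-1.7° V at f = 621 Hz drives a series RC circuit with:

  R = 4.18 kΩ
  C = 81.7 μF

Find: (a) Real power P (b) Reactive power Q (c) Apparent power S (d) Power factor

Step 1 — Angular frequency: ω = 2π·f = 2π·621 = 3902 rad/s.
Step 2 — Component impedances:
  R: Z = R = 4180 Ω
  C: Z = 1/(jωC) = -j/(ω·C) = 0 - j3.137 Ω
Step 3 — Series combination: Z_total = R + C = 4180 - j3.137 Ω = 4180∠-0.0° Ω.
Step 4 — Source phasor: V = 12∠-1.7° V = 11.99 - j0.356 V.
Step 5 — Current: I = V / Z = 0.00287 - j8.301e-05 A = 0.002871∠-1.7° A.
Step 6 — Complex power: S = V·I* = 0.03445 - j2.585e-05 VA.
Step 7 — Real power: P = Re(S) = 0.03445 W.
Step 8 — Reactive power: Q = Im(S) = -2.585e-05 VAR.
Step 9 — Apparent power: |S| = 0.03445 VA.
Step 10 — Power factor: PF = P/|S| = 1 (leading).

(a) P = 0.03445 W  (b) Q = -2.585e-05 VAR  (c) S = 0.03445 VA  (d) PF = 1 (leading)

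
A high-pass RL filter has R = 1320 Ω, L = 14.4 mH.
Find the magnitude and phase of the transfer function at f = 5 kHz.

Step 1 — Angular frequency: ω = 2π·5000 = 3.142e+04 rad/s.
Step 2 — Transfer function: H(jω) = jωL/(R + jωL).
Step 3 — Numerator jωL = j·452.4; denominator R + jωL = 1320 + j452.4.
Step 4 — H = 0.1051 + j0.3067.
Step 5 — Magnitude: |H| = 0.3242 (-9.8 dB); phase: φ = 71.1°.

|H| = 0.3242 (-9.8 dB), φ = 71.1°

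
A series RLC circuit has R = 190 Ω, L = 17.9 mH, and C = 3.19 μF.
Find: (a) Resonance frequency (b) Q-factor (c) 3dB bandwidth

Step 1 — Resonance: ω₀ = 1/√(LC) = 1/√(0.0179·3.19e-06) = 4185 rad/s.
Step 2 — f₀ = ω₀/(2π) = 666 Hz.
Step 3 — Series Q: Q = ω₀L/R = 4185·0.0179/190 = 0.3943.
Step 4 — Bandwidth: Δω = ω₀/Q = 1.061e+04 rad/s; BW = Δω/(2π) = 1689 Hz.

(a) f₀ = 666 Hz  (b) Q = 0.3943  (c) BW = 1689 Hz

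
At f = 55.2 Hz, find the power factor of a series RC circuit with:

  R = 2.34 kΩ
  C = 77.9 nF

Step 1 — Angular frequency: ω = 2π·f = 2π·55.2 = 346.8 rad/s.
Step 2 — Component impedances:
  R: Z = R = 2340 Ω
  C: Z = 1/(jωC) = -j/(ω·C) = 0 - j3.701e+04 Ω
Step 3 — Series combination: Z_total = R + C = 2340 - j3.701e+04 Ω = 3.709e+04∠-86.4° Ω.
Step 4 — Power factor: PF = cos(φ) = Re(Z)/|Z| = 2340/37086 = 0.0631.
Step 5 — Type: Im(Z) = -3.701e+04 ⇒ leading (phase φ = -86.4°).

PF = 0.0631 (leading, φ = -86.4°)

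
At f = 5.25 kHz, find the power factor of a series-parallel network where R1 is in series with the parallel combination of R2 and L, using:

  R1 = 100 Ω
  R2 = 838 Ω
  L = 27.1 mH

Step 1 — Angular frequency: ω = 2π·f = 2π·5250 = 3.299e+04 rad/s.
Step 2 — Component impedances:
  R1: Z = R = 100 Ω
  R2: Z = R = 838 Ω
  L: Z = jωL = j·3.299e+04·0.0271 = 0 + j893.9 Ω
Step 3 — Parallel branch: R2 || L = 1/(1/R2 + 1/L) = 446 + j418.1 Ω.
Step 4 — Series with R1: Z_total = R1 + (R2 || L) = 546 + j418.1 Ω = 687.7∠37.4° Ω.
Step 5 — Power factor: PF = cos(φ) = Re(Z)/|Z| = 546/687.7 = 0.794.
Step 6 — Type: Im(Z) = 418.1 ⇒ lagging (phase φ = 37.4°).

PF = 0.794 (lagging, φ = 37.4°)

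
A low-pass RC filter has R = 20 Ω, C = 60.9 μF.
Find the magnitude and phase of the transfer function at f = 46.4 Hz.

Step 1 — Angular frequency: ω = 2π·46.4 = 291.5 rad/s.
Step 2 — Transfer function: H(jω) = 1/(1 + jωRC).
Step 3 — Denominator: 1 + jωRC = 1 + j·291.5·20·6.09e-05 = 1 + j0.3551.
Step 4 — H = 0.888 - j0.3153.
Step 5 — Magnitude: |H| = 0.9424 (-0.5 dB); phase: φ = -19.5°.

|H| = 0.9424 (-0.5 dB), φ = -19.5°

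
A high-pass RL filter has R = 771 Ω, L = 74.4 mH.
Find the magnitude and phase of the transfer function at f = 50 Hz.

Step 1 — Angular frequency: ω = 2π·50 = 314.2 rad/s.
Step 2 — Transfer function: H(jω) = jωL/(R + jωL).
Step 3 — Numerator jωL = j·23.37; denominator R + jωL = 771 + j23.37.
Step 4 — H = 0.0009182 + j0.03029.
Step 5 — Magnitude: |H| = 0.0303 (-30.4 dB); phase: φ = 88.3°.

|H| = 0.0303 (-30.4 dB), φ = 88.3°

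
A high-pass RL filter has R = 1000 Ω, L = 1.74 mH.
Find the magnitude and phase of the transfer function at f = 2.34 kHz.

Step 1 — Angular frequency: ω = 2π·2340 = 1.47e+04 rad/s.
Step 2 — Transfer function: H(jω) = jωL/(R + jωL).
Step 3 — Numerator jωL = j·25.58; denominator R + jωL = 1000 + j25.58.
Step 4 — H = 0.000654 + j0.02557.
Step 5 — Magnitude: |H| = 0.02557 (-31.8 dB); phase: φ = 88.5°.

|H| = 0.02557 (-31.8 dB), φ = 88.5°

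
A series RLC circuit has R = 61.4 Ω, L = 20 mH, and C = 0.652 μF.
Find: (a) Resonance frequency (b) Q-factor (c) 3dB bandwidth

Step 1 — Resonance: ω₀ = 1/√(LC) = 1/√(0.02·6.52e-07) = 8757 rad/s.
Step 2 — f₀ = ω₀/(2π) = 1394 Hz.
Step 3 — Series Q: Q = ω₀L/R = 8757·0.02/61.4 = 2.852.
Step 4 — Bandwidth: Δω = ω₀/Q = 3070 rad/s; BW = Δω/(2π) = 488.6 Hz.

(a) f₀ = 1394 Hz  (b) Q = 2.852  (c) BW = 488.6 Hz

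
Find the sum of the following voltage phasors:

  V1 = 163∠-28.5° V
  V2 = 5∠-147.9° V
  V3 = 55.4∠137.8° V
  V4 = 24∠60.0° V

Step 1 — Convert each phasor to rectangular form:
  V1 = 163·(cos(-28.5°) + j·sin(-28.5°)) = 143.2 - j77.78 V
  V2 = 5·(cos(-147.9°) + j·sin(-147.9°)) = -4.236 - j2.657 V
  V3 = 55.4·(cos(137.8°) + j·sin(137.8°)) = -41.04 + j37.21 V
  V4 = 24·(cos(60.0°) + j·sin(60.0°)) = 12 + j20.78 V
Step 2 — Sum components: V_total = 110 - j22.44 V.
Step 3 — Convert to polar: |V_total| = 112.2 V, ∠V_total = -11.5°.

V_total = 112.2∠-11.5° V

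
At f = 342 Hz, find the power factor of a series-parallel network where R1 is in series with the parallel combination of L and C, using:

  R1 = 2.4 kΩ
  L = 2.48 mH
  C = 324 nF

Step 1 — Angular frequency: ω = 2π·f = 2π·342 = 2149 rad/s.
Step 2 — Component impedances:
  R1: Z = R = 2400 Ω
  L: Z = jωL = j·2149·0.00248 = 0 + j5.329 Ω
  C: Z = 1/(jωC) = -j/(ω·C) = 0 - j1436 Ω
Step 3 — Parallel branch: L || C = 1/(1/L + 1/C) = 0 + j5.349 Ω.
Step 4 — Series with R1: Z_total = R1 + (L || C) = 2400 + j5.349 Ω = 2400∠0.1° Ω.
Step 5 — Power factor: PF = cos(φ) = Re(Z)/|Z| = 2400/2400 = 1.
Step 6 — Type: Im(Z) = 5.349 ⇒ lagging (phase φ = 0.1°).

PF = 1 (lagging, φ = 0.1°)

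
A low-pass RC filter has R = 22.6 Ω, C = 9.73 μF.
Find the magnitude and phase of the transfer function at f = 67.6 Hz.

Step 1 — Angular frequency: ω = 2π·67.6 = 424.7 rad/s.
Step 2 — Transfer function: H(jω) = 1/(1 + jωRC).
Step 3 — Denominator: 1 + jωRC = 1 + j·424.7·22.6·9.73e-06 = 1 + j0.0934.
Step 4 — H = 0.9914 - j0.09259.
Step 5 — Magnitude: |H| = 0.9957 (-0.0 dB); phase: φ = -5.3°.

|H| = 0.9957 (-0.0 dB), φ = -5.3°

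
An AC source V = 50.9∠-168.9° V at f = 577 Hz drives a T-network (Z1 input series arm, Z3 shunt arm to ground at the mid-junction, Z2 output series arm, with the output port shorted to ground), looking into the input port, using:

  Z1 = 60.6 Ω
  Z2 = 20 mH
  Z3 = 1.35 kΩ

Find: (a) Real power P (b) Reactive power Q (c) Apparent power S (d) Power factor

Step 1 — Angular frequency: ω = 2π·f = 2π·577 = 3625 rad/s.
Step 2 — Component impedances:
  Z1: Z = R = 60.6 Ω
  Z2: Z = jωL = j·3625·0.02 = 0 + j72.51 Ω
  Z3: Z = R = 1350 Ω
Step 3 — With the output port shorted to ground, the output series arm Z2 runs from the junction to ground; the shunt arm Z3 also runs from the junction to ground. They appear in parallel: Z3 || Z2 = 3.883 + j72.3 Ω.
Step 4 — Series with input arm Z1: Z_in = Z1 + (Z3 || Z2) = 64.48 + j72.3 Ω = 96.88∠48.3° Ω.
Step 5 — Source phasor: V = 50.9∠-168.9° V = -49.95 - j9.799 V.
Step 6 — Current: I = V / Z = -0.4187 + j0.3174 A = 0.5254∠142.8° A.
Step 7 — Complex power: S = V·I* = 17.8 + j19.96 VA.
Step 8 — Real power: P = Re(S) = 17.8 W.
Step 9 — Reactive power: Q = Im(S) = 19.96 VAR.
Step 10 — Apparent power: |S| = 26.74 VA.
Step 11 — Power factor: PF = P/|S| = 0.6656 (lagging).

(a) P = 17.8 W  (b) Q = 19.96 VAR  (c) S = 26.74 VA  (d) PF = 0.6656 (lagging)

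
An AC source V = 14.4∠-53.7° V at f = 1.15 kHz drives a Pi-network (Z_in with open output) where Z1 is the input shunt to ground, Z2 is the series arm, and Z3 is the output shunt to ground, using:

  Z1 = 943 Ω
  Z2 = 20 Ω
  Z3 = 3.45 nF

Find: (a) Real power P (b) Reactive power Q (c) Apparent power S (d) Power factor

Step 1 — Angular frequency: ω = 2π·f = 2π·1150 = 7226 rad/s.
Step 2 — Component impedances:
  Z1: Z = R = 943 Ω
  Z2: Z = R = 20 Ω
  Z3: Z = 1/(jωC) = -j/(ω·C) = 0 - j4.011e+04 Ω
Step 3 — With open output, the series arm Z2 and the output shunt Z3 appear in series to ground: Z2 + Z3 = 20 - j4.011e+04 Ω.
Step 4 — Parallel with input shunt Z1: Z_in = Z1 || (Z2 + Z3) = 942.5 - j22.15 Ω = 942.7∠-1.3° Ω.
Step 5 — Source phasor: V = 14.4∠-53.7° V = 8.525 - j11.61 V.
Step 6 — Current: I = V / Z = 0.00933 - j0.01209 A = 0.01527∠-52.4° A.
Step 7 — Complex power: S = V·I* = 0.2199 - j0.005169 VA.
Step 8 — Real power: P = Re(S) = 0.2199 W.
Step 9 — Reactive power: Q = Im(S) = -0.005169 VAR.
Step 10 — Apparent power: |S| = 0.22 VA.
Step 11 — Power factor: PF = P/|S| = 0.9997 (leading).

(a) P = 0.2199 W  (b) Q = -0.005169 VAR  (c) S = 0.22 VA  (d) PF = 0.9997 (leading)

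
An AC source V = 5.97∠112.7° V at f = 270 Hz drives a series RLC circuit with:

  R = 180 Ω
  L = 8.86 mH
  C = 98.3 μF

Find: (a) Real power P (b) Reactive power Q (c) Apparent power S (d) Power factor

Step 1 — Angular frequency: ω = 2π·f = 2π·270 = 1696 rad/s.
Step 2 — Component impedances:
  R: Z = R = 180 Ω
  L: Z = jωL = j·1696·0.00886 = 0 + j15.03 Ω
  C: Z = 1/(jωC) = -j/(ω·C) = 0 - j5.997 Ω
Step 3 — Series combination: Z_total = R + L + C = 180 + j9.034 Ω = 180.2∠2.9° Ω.
Step 4 — Source phasor: V = 5.97∠112.7° V = -2.304 + j5.508 V.
Step 5 — Current: I = V / Z = -0.01124 + j0.03116 A = 0.03312∠109.8° A.
Step 6 — Complex power: S = V·I* = 0.1975 + j0.009913 VA.
Step 7 — Real power: P = Re(S) = 0.1975 W.
Step 8 — Reactive power: Q = Im(S) = 0.009913 VAR.
Step 9 — Apparent power: |S| = 0.1978 VA.
Step 10 — Power factor: PF = P/|S| = 0.9987 (lagging).

(a) P = 0.1975 W  (b) Q = 0.009913 VAR  (c) S = 0.1978 VA  (d) PF = 0.9987 (lagging)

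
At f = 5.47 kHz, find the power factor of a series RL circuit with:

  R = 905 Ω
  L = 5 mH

Step 1 — Angular frequency: ω = 2π·f = 2π·5470 = 3.437e+04 rad/s.
Step 2 — Component impedances:
  R: Z = R = 905 Ω
  L: Z = jωL = j·3.437e+04·0.005 = 0 + j171.8 Ω
Step 3 — Series combination: Z_total = R + L = 905 + j171.8 Ω = 921.2∠10.8° Ω.
Step 4 — Power factor: PF = cos(φ) = Re(Z)/|Z| = 905/921.2 = 0.9824.
Step 5 — Type: Im(Z) = 171.8 ⇒ lagging (phase φ = 10.8°).

PF = 0.9824 (lagging, φ = 10.8°)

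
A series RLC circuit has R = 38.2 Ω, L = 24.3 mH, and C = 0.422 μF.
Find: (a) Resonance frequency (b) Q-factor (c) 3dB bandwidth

Step 1 — Resonance: ω₀ = 1/√(LC) = 1/√(0.0243·4.22e-07) = 9875 rad/s.
Step 2 — f₀ = ω₀/(2π) = 1572 Hz.
Step 3 — Series Q: Q = ω₀L/R = 9875·0.0243/38.2 = 6.282.
Step 4 — Bandwidth: Δω = ω₀/Q = 1572 rad/s; BW = Δω/(2π) = 250.2 Hz.

(a) f₀ = 1572 Hz  (b) Q = 6.282  (c) BW = 250.2 Hz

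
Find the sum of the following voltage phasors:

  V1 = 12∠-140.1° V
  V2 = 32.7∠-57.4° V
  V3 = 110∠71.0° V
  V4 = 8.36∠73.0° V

Step 1 — Convert each phasor to rectangular form:
  V1 = 12·(cos(-140.1°) + j·sin(-140.1°)) = -9.206 - j7.697 V
  V2 = 32.7·(cos(-57.4°) + j·sin(-57.4°)) = 17.62 - j27.55 V
  V3 = 110·(cos(71.0°) + j·sin(71.0°)) = 35.81 + j104 V
  V4 = 8.36·(cos(73.0°) + j·sin(73.0°)) = 2.444 + j7.995 V
Step 2 — Sum components: V_total = 46.67 + j76.76 V.
Step 3 — Convert to polar: |V_total| = 89.83 V, ∠V_total = 58.7°.

V_total = 89.83∠58.7° V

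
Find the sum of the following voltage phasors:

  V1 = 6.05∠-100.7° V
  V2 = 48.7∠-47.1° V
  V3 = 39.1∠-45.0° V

Step 1 — Convert each phasor to rectangular form:
  V1 = 6.05·(cos(-100.7°) + j·sin(-100.7°)) = -1.123 - j5.945 V
  V2 = 48.7·(cos(-47.1°) + j·sin(-47.1°)) = 33.15 - j35.67 V
  V3 = 39.1·(cos(-45.0°) + j·sin(-45.0°)) = 27.65 - j27.65 V
Step 2 — Sum components: V_total = 59.68 - j69.27 V.
Step 3 — Convert to polar: |V_total| = 91.43 V, ∠V_total = -49.3°.

V_total = 91.43∠-49.3° V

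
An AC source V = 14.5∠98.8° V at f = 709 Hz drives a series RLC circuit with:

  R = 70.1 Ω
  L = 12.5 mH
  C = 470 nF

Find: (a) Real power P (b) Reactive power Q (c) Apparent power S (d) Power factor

Step 1 — Angular frequency: ω = 2π·f = 2π·709 = 4455 rad/s.
Step 2 — Component impedances:
  R: Z = R = 70.1 Ω
  L: Z = jωL = j·4455·0.0125 = 0 + j55.68 Ω
  C: Z = 1/(jωC) = -j/(ω·C) = 0 - j477.6 Ω
Step 3 — Series combination: Z_total = R + L + C = 70.1 - j421.9 Ω = 427.7∠-80.6° Ω.
Step 4 — Source phasor: V = 14.5∠98.8° V = -2.218 + j14.33 V.
Step 5 — Current: I = V / Z = -0.0339 + j0.0003746 A = 0.0339∠179.4° A.
Step 6 — Complex power: S = V·I* = 0.08057 - j0.4849 VA.
Step 7 — Real power: P = Re(S) = 0.08057 W.
Step 8 — Reactive power: Q = Im(S) = -0.4849 VAR.
Step 9 — Apparent power: |S| = 0.4916 VA.
Step 10 — Power factor: PF = P/|S| = 0.1639 (leading).

(a) P = 0.08057 W  (b) Q = -0.4849 VAR  (c) S = 0.4916 VA  (d) PF = 0.1639 (leading)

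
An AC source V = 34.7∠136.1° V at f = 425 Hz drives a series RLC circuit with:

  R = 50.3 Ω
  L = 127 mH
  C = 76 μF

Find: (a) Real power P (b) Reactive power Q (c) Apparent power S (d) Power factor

Step 1 — Angular frequency: ω = 2π·f = 2π·425 = 2670 rad/s.
Step 2 — Component impedances:
  R: Z = R = 50.3 Ω
  L: Z = jωL = j·2670·0.127 = 0 + j339.1 Ω
  C: Z = 1/(jωC) = -j/(ω·C) = 0 - j4.927 Ω
Step 3 — Series combination: Z_total = R + L + C = 50.3 + j334.2 Ω = 338∠81.4° Ω.
Step 4 — Source phasor: V = 34.7∠136.1° V = -25 + j24.06 V.
Step 5 — Current: I = V / Z = 0.05939 + j0.08375 A = 0.1027∠54.7° A.
Step 6 — Complex power: S = V·I* = 0.5302 + j3.523 VA.
Step 7 — Real power: P = Re(S) = 0.5302 W.
Step 8 — Reactive power: Q = Im(S) = 3.523 VAR.
Step 9 — Apparent power: |S| = 3.563 VA.
Step 10 — Power factor: PF = P/|S| = 0.1488 (lagging).

(a) P = 0.5302 W  (b) Q = 3.523 VAR  (c) S = 3.563 VA  (d) PF = 0.1488 (lagging)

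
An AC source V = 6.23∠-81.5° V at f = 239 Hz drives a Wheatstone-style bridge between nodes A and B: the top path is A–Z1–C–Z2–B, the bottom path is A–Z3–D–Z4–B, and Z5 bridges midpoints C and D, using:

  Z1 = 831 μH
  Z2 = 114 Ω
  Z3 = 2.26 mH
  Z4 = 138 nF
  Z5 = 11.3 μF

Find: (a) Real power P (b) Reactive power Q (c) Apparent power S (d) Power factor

Step 1 — Angular frequency: ω = 2π·f = 2π·239 = 1502 rad/s.
Step 2 — Component impedances:
  Z1: Z = jωL = j·1502·0.000831 = 0 + j1.248 Ω
  Z2: Z = R = 114 Ω
  Z3: Z = jωL = j·1502·0.00226 = 0 + j3.394 Ω
  Z4: Z = 1/(jωC) = -j/(ω·C) = 0 - j4826 Ω
  Z5: Z = 1/(jωC) = -j/(ω·C) = 0 - j58.93 Ω
Step 3 — Bridge requires nodal analysis (the Z5 bridge couples midpoints C and D, so the two paths cannot be reduced to a simple series/parallel combination). Setting node B to ground and injecting 1 A at node A, the 3-node admittance system at A, C, D solves to V_A = Z_AB = 114 - j1.419 Ω = 114∠-0.7° Ω.
Step 4 — Source phasor: V = 6.23∠-81.5° V = 0.9209 - j6.162 V.
Step 5 — Current: I = V / Z = 0.008749 - j0.05394 A = 0.05464∠-80.8° A.
Step 6 — Complex power: S = V·I* = 0.3404 - j0.004237 VA.
Step 7 — Real power: P = Re(S) = 0.3404 W.
Step 8 — Reactive power: Q = Im(S) = -0.004237 VAR.
Step 9 — Apparent power: |S| = 0.3404 VA.
Step 10 — Power factor: PF = P/|S| = 0.9999 (leading).

(a) P = 0.3404 W  (b) Q = -0.004237 VAR  (c) S = 0.3404 VA  (d) PF = 0.9999 (leading)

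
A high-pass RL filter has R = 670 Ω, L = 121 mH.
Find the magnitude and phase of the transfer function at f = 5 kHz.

Step 1 — Angular frequency: ω = 2π·5000 = 3.142e+04 rad/s.
Step 2 — Transfer function: H(jω) = jωL/(R + jωL).
Step 3 — Numerator jωL = j·3801; denominator R + jωL = 670 + j3801.
Step 4 — H = 0.9699 + j0.1709.
Step 5 — Magnitude: |H| = 0.9848 (-0.1 dB); phase: φ = 10.0°.

|H| = 0.9848 (-0.1 dB), φ = 10.0°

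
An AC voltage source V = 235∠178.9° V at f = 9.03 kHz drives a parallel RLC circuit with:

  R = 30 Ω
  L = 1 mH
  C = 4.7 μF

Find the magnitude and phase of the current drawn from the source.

Step 1 — Angular frequency: ω = 2π·f = 2π·9030 = 5.674e+04 rad/s.
Step 2 — Component impedances:
  R: Z = R = 30 Ω
  L: Z = jωL = j·5.674e+04·0.001 = 0 + j56.74 Ω
  C: Z = 1/(jωC) = -j/(ω·C) = 0 - j3.75 Ω
Step 3 — Parallel combination: 1/Z_total = 1/R + 1/L + 1/C; Z_total = 0.528 - j3.945 Ω = 3.98∠-82.4° Ω.
Step 4 — Source phasor: V = 235∠178.9° V = -235 + j4.511 V.
Step 5 — Ohm's law: I = V / Z_total = (-235 + j4.511) / (0.528 - j3.945) = -8.955 - j58.36 A.
Step 6 — Convert to polar: |I| = 59.05 A, ∠I = -98.7°.

I = 59.05∠-98.7° A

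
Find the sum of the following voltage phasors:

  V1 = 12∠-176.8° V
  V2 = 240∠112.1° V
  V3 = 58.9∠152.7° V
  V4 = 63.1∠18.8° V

Step 1 — Convert each phasor to rectangular form:
  V1 = 12·(cos(-176.8°) + j·sin(-176.8°)) = -11.98 - j0.6699 V
  V2 = 240·(cos(112.1°) + j·sin(112.1°)) = -90.29 + j222.4 V
  V3 = 58.9·(cos(152.7°) + j·sin(152.7°)) = -52.34 + j27.01 V
  V4 = 63.1·(cos(18.8°) + j·sin(18.8°)) = 59.73 + j20.33 V
Step 2 — Sum components: V_total = -94.88 + j269 V.
Step 3 — Convert to polar: |V_total| = 285.3 V, ∠V_total = 109.4°.

V_total = 285.3∠109.4° V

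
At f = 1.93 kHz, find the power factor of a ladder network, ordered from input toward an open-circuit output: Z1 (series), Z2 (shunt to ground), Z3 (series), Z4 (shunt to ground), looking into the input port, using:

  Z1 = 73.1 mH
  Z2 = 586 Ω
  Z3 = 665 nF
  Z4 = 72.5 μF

Step 1 — Angular frequency: ω = 2π·f = 2π·1930 = 1.213e+04 rad/s.
Step 2 — Component impedances:
  Z1: Z = jωL = j·1.213e+04·0.0731 = 0 + j886.5 Ω
  Z2: Z = R = 586 Ω
  Z3: Z = 1/(jωC) = -j/(ω·C) = 0 - j124 Ω
  Z4: Z = 1/(jωC) = -j/(ω·C) = 0 - j1.137 Ω
Step 3 — Ladder network (open output): work backward from the far end, alternating series and parallel combinations. Z_in = 25.56 + j766.8 Ω = 767.2∠88.1° Ω.
Step 4 — Power factor: PF = cos(φ) = Re(Z)/|Z| = 25.56/767.2 = 0.03332.
Step 5 — Type: Im(Z) = 766.8 ⇒ lagging (phase φ = 88.1°).

PF = 0.03332 (lagging, φ = 88.1°)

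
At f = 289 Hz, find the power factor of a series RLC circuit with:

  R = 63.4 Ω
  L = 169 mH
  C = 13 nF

Step 1 — Angular frequency: ω = 2π·f = 2π·289 = 1816 rad/s.
Step 2 — Component impedances:
  R: Z = R = 63.4 Ω
  L: Z = jωL = j·1816·0.169 = 0 + j306.9 Ω
  C: Z = 1/(jωC) = -j/(ω·C) = 0 - j4.236e+04 Ω
Step 3 — Series combination: Z_total = R + L + C = 63.4 - j4.206e+04 Ω = 4.206e+04∠-89.9° Ω.
Step 4 — Power factor: PF = cos(φ) = Re(Z)/|Z| = 63.4/42055 = 0.001508.
Step 5 — Type: Im(Z) = -4.206e+04 ⇒ leading (phase φ = -89.9°).

PF = 0.001508 (leading, φ = -89.9°)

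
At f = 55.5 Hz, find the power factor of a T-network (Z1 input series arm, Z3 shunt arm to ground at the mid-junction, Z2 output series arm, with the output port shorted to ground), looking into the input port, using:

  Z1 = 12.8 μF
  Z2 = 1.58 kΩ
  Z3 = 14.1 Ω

Step 1 — Angular frequency: ω = 2π·f = 2π·55.5 = 348.7 rad/s.
Step 2 — Component impedances:
  Z1: Z = 1/(jωC) = -j/(ω·C) = 0 - j224 Ω
  Z2: Z = R = 1580 Ω
  Z3: Z = R = 14.1 Ω
Step 3 — With the output port shorted to ground, the output series arm Z2 runs from the junction to ground; the shunt arm Z3 also runs from the junction to ground. They appear in parallel: Z3 || Z2 = 13.98 Ω.
Step 4 — Series with input arm Z1: Z_in = Z1 + (Z3 || Z2) = 13.98 - j224 Ω = 224.5∠-86.4° Ω.
Step 5 — Power factor: PF = cos(φ) = Re(Z)/|Z| = 13.975/224.47 = 0.06226.
Step 6 — Type: Im(Z) = -224 ⇒ leading (phase φ = -86.4°).

PF = 0.06226 (leading, φ = -86.4°)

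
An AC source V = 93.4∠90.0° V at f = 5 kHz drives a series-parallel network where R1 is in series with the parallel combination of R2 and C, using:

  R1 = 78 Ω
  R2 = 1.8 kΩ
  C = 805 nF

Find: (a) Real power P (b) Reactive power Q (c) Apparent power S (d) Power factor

Step 1 — Angular frequency: ω = 2π·f = 2π·5000 = 3.142e+04 rad/s.
Step 2 — Component impedances:
  R1: Z = R = 78 Ω
  R2: Z = R = 1800 Ω
  C: Z = 1/(jωC) = -j/(ω·C) = 0 - j39.54 Ω
Step 3 — Parallel branch: R2 || C = 1/(1/R2 + 1/C) = 0.8682 - j39.52 Ω.
Step 4 — Series with R1: Z_total = R1 + (R2 || C) = 78.87 - j39.52 Ω = 88.22∠-26.6° Ω.
Step 5 — Source phasor: V = 93.4∠90.0° V = 0 + j93.4 V.
Step 6 — Current: I = V / Z = -0.4743 + j0.9466 A = 1.059∠116.6° A.
Step 7 — Complex power: S = V·I* = 88.41 - j44.3 VA.
Step 8 — Real power: P = Re(S) = 88.41 W.
Step 9 — Reactive power: Q = Im(S) = -44.3 VAR.
Step 10 — Apparent power: |S| = 98.89 VA.
Step 11 — Power factor: PF = P/|S| = 0.894 (leading).

(a) P = 88.41 W  (b) Q = -44.3 VAR  (c) S = 98.89 VA  (d) PF = 0.894 (leading)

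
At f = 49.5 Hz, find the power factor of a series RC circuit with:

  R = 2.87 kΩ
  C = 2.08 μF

Step 1 — Angular frequency: ω = 2π·f = 2π·49.5 = 311 rad/s.
Step 2 — Component impedances:
  R: Z = R = 2870 Ω
  C: Z = 1/(jωC) = -j/(ω·C) = 0 - j1546 Ω
Step 3 — Series combination: Z_total = R + C = 2870 - j1546 Ω = 3260∠-28.3° Ω.
Step 4 — Power factor: PF = cos(φ) = Re(Z)/|Z| = 2870/3260 = 0.8804.
Step 5 — Type: Im(Z) = -1546 ⇒ leading (phase φ = -28.3°).

PF = 0.8804 (leading, φ = -28.3°)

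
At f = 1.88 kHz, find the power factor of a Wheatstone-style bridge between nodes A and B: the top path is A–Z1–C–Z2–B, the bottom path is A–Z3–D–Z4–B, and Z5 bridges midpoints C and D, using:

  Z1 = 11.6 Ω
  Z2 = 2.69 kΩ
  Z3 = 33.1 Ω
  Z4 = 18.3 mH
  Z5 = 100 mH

Step 1 — Angular frequency: ω = 2π·f = 2π·1880 = 1.181e+04 rad/s.
Step 2 — Component impedances:
  Z1: Z = R = 11.6 Ω
  Z2: Z = R = 2690 Ω
  Z3: Z = R = 33.1 Ω
  Z4: Z = jωL = j·1.181e+04·0.0183 = 0 + j216.2 Ω
  Z5: Z = jωL = j·1.181e+04·0.1 = 0 + j1181 Ω
Step 3 — Bridge requires nodal analysis (the Z5 bridge couples midpoints C and D, so the two paths cannot be reduced to a simple series/parallel combination). Setting node B to ground and injecting 1 A at node A, the 3-node admittance system at A, C, D solves to V_A = Z_AB = 49.43 + j210.5 Ω = 216.3∠76.8° Ω.
Step 4 — Power factor: PF = cos(φ) = Re(Z)/|Z| = 49.429/216.26 = 0.2286.
Step 5 — Type: Im(Z) = 210.5 ⇒ lagging (phase φ = 76.8°).

PF = 0.2286 (lagging, φ = 76.8°)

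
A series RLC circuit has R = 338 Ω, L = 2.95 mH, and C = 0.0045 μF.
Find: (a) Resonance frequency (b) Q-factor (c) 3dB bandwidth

Step 1 — Resonance: ω₀ = 1/√(LC) = 1/√(0.00295·4.5e-09) = 2.745e+05 rad/s.
Step 2 — f₀ = ω₀/(2π) = 4.368e+04 Hz.
Step 3 — Series Q: Q = ω₀L/R = 2.745e+05·0.00295/338 = 2.395.
Step 4 — Bandwidth: Δω = ω₀/Q = 1.146e+05 rad/s; BW = Δω/(2π) = 1.824e+04 Hz.

(a) f₀ = 4.368e+04 Hz  (b) Q = 2.395  (c) BW = 1.824e+04 Hz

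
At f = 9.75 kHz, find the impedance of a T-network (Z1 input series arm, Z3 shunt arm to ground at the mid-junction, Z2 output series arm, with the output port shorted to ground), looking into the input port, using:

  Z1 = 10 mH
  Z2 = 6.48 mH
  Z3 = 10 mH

Step 1 — Angular frequency: ω = 2π·f = 2π·9750 = 6.126e+04 rad/s.
Step 2 — Component impedances:
  Z1: Z = jωL = j·6.126e+04·0.01 = 0 + j612.6 Ω
  Z2: Z = jωL = j·6.126e+04·0.00648 = 0 + j397 Ω
  Z3: Z = jωL = j·6.126e+04·0.01 = 0 + j612.6 Ω
Step 3 — With the output port shorted to ground, the output series arm Z2 runs from the junction to ground; the shunt arm Z3 also runs from the junction to ground. They appear in parallel: Z3 || Z2 = 0 + j240.9 Ω.
Step 4 — Series with input arm Z1: Z_in = Z1 + (Z3 || Z2) = 0 + j853.5 Ω = 853.5∠90.0° Ω.

Z = 0 + j853.5 Ω = 853.5∠90.0° Ω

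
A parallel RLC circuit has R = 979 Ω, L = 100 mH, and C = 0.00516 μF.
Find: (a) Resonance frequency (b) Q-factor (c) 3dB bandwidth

Step 1 — Resonance: ω₀ = 1/√(LC) = 1/√(0.1·5.16e-09) = 4.402e+04 rad/s.
Step 2 — f₀ = ω₀/(2π) = 7006 Hz.
Step 3 — Parallel Q: Q = R/(ω₀L) = 979/(4.402e+04·0.1) = 0.2224.
Step 4 — Bandwidth: Δω = ω₀/Q = 1.98e+05 rad/s; BW = Δω/(2π) = 3.151e+04 Hz.

(a) f₀ = 7006 Hz  (b) Q = 0.2224  (c) BW = 3.151e+04 Hz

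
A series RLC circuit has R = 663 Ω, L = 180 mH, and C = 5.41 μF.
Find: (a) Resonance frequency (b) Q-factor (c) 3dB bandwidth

Step 1 — Resonance: ω₀ = 1/√(LC) = 1/√(0.18·5.41e-06) = 1013 rad/s.
Step 2 — f₀ = ω₀/(2π) = 161.3 Hz.
Step 3 — Series Q: Q = ω₀L/R = 1013·0.18/663 = 0.2751.
Step 4 — Bandwidth: Δω = ω₀/Q = 3683 rad/s; BW = Δω/(2π) = 586.2 Hz.

(a) f₀ = 161.3 Hz  (b) Q = 0.2751  (c) BW = 586.2 Hz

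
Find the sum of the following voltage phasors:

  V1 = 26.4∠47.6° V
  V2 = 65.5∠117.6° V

Step 1 — Convert each phasor to rectangular form:
  V1 = 26.4·(cos(47.6°) + j·sin(47.6°)) = 17.8 + j19.5 V
  V2 = 65.5·(cos(117.6°) + j·sin(117.6°)) = -30.35 + j58.05 V
Step 2 — Sum components: V_total = -12.54 + j77.54 V.
Step 3 — Convert to polar: |V_total| = 78.55 V, ∠V_total = 99.2°.

V_total = 78.55∠99.2° V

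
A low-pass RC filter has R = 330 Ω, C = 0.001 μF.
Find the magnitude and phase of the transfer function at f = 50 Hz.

Step 1 — Angular frequency: ω = 2π·50 = 314.2 rad/s.
Step 2 — Transfer function: H(jω) = 1/(1 + jωRC).
Step 3 — Denominator: 1 + jωRC = 1 + j·314.2·330·1e-09 = 1 + j0.0001037.
Step 4 — H = 1 - j0.0001037.
Step 5 — Magnitude: |H| = 1 (-0.0 dB); phase: φ = -0.0°.

|H| = 1 (-0.0 dB), φ = -0.0°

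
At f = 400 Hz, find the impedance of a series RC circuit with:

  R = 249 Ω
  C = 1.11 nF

Step 1 — Angular frequency: ω = 2π·f = 2π·400 = 2513 rad/s.
Step 2 — Component impedances:
  R: Z = R = 249 Ω
  C: Z = 1/(jωC) = -j/(ω·C) = 0 - j3.585e+05 Ω
Step 3 — Series combination: Z_total = R + C = 249 - j3.585e+05 Ω = 3.585e+05∠-90.0° Ω.

Z = 249 - j3.585e+05 Ω = 3.585e+05∠-90.0° Ω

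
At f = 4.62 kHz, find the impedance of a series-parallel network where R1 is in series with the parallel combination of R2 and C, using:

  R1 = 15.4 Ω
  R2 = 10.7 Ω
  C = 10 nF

Step 1 — Angular frequency: ω = 2π·f = 2π·4620 = 2.903e+04 rad/s.
Step 2 — Component impedances:
  R1: Z = R = 15.4 Ω
  R2: Z = R = 10.7 Ω
  C: Z = 1/(jωC) = -j/(ω·C) = 0 - j3445 Ω
Step 3 — Parallel branch: R2 || C = 1/(1/R2 + 1/C) = 10.7 - j0.03323 Ω.
Step 4 — Series with R1: Z_total = R1 + (R2 || C) = 26.1 - j0.03323 Ω = 26.1∠-0.1° Ω.

Z = 26.1 - j0.03323 Ω = 26.1∠-0.1° Ω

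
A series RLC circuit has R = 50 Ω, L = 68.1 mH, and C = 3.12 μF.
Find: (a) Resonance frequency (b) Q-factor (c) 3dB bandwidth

Step 1 — Resonance: ω₀ = 1/√(LC) = 1/√(0.0681·3.12e-06) = 2169 rad/s.
Step 2 — f₀ = ω₀/(2π) = 345.3 Hz.
Step 3 — Series Q: Q = ω₀L/R = 2169·0.0681/50 = 2.955.
Step 4 — Bandwidth: Δω = ω₀/Q = 734.2 rad/s; BW = Δω/(2π) = 116.9 Hz.

(a) f₀ = 345.3 Hz  (b) Q = 2.955  (c) BW = 116.9 Hz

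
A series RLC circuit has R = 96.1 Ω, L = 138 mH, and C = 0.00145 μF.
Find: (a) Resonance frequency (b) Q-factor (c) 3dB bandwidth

Step 1 — Resonance condition Im(Z)=0 gives ω₀ = 1/√(LC).
Step 2 — ω₀ = 1/√(0.138·1.45e-09) = 7.069e+04 rad/s.
Step 3 — f₀ = ω₀/(2π) = 1.125e+04 Hz.
Step 4 — Series Q: Q = ω₀L/R = 7.069e+04·0.138/96.1 = 101.5.
Step 5 — 3dB bandwidth: Δω = ω₀/Q = 696.4 rad/s; BW = Δω/(2π) = 110.8 Hz.

(a) f₀ = 1.125e+04 Hz  (b) Q = 101.5  (c) BW = 110.8 Hz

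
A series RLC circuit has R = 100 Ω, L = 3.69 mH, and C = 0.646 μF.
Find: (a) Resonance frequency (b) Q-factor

Step 1 — Resonance condition Im(Z)=0 gives ω₀ = 1/√(LC).
Step 2 — ω₀ = 1/√(0.00369·6.46e-07) = 2.048e+04 rad/s.
Step 3 — f₀ = ω₀/(2π) = 3260 Hz.
Step 4 — Series Q: Q = ω₀L/R = 2.048e+04·0.00369/100 = 0.7558.

(a) f₀ = 3260 Hz  (b) Q = 0.7558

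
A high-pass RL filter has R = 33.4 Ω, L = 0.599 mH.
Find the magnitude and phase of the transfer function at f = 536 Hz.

Step 1 — Angular frequency: ω = 2π·536 = 3368 rad/s.
Step 2 — Transfer function: H(jω) = jωL/(R + jωL).
Step 3 — Numerator jωL = j·2.017; denominator R + jωL = 33.4 + j2.017.
Step 4 — H = 0.003635 + j0.06018.
Step 5 — Magnitude: |H| = 0.06029 (-24.4 dB); phase: φ = 86.5°.

|H| = 0.06029 (-24.4 dB), φ = 86.5°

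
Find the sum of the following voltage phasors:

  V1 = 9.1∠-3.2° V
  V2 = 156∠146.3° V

Step 1 — Convert each phasor to rectangular form:
  V1 = 9.1·(cos(-3.2°) + j·sin(-3.2°)) = 9.086 - j0.508 V
  V2 = 156·(cos(146.3°) + j·sin(146.3°)) = -129.8 + j86.56 V
Step 2 — Sum components: V_total = -120.7 + j86.05 V.
Step 3 — Convert to polar: |V_total| = 148.2 V, ∠V_total = 144.5°.

V_total = 148.2∠144.5° V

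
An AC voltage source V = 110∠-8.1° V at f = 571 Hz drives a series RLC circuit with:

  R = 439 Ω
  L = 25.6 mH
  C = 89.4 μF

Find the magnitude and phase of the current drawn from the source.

Step 1 — Angular frequency: ω = 2π·f = 2π·571 = 3588 rad/s.
Step 2 — Component impedances:
  R: Z = R = 439 Ω
  L: Z = jωL = j·3588·0.0256 = 0 + j91.85 Ω
  C: Z = 1/(jωC) = -j/(ω·C) = 0 - j3.118 Ω
Step 3 — Series combination: Z_total = R + L + C = 439 + j88.73 Ω = 447.9∠11.4° Ω.
Step 4 — Source phasor: V = 110∠-8.1° V = 108.9 - j15.5 V.
Step 5 — Ohm's law: I = V / Z_total = (108.9 - j15.5) / (439 + j88.73) = 0.2315 - j0.08209 A.
Step 6 — Convert to polar: |I| = 0.2456 A, ∠I = -19.5°.

I = 0.2456∠-19.5° A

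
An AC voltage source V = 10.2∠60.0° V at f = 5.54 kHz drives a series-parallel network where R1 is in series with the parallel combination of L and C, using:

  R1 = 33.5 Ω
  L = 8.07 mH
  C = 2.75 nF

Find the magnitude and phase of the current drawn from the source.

Step 1 — Angular frequency: ω = 2π·f = 2π·5540 = 3.481e+04 rad/s.
Step 2 — Component impedances:
  R1: Z = R = 33.5 Ω
  L: Z = jωL = j·3.481e+04·0.00807 = 0 + j280.9 Ω
  C: Z = 1/(jωC) = -j/(ω·C) = 0 - j1.045e+04 Ω
Step 3 — Parallel branch: L || C = 1/(1/L + 1/C) = 0 + j288.7 Ω.
Step 4 — Series with R1: Z_total = R1 + (L || C) = 33.5 + j288.7 Ω = 290.6∠83.4° Ω.
Step 5 — Source phasor: V = 10.2∠60.0° V = 5.1 + j8.833 V.
Step 6 — Ohm's law: I = V / Z_total = (5.1 + j8.833) / (33.5 + j288.7) = 0.03222 - j0.01393 A.
Step 7 — Convert to polar: |I| = 0.0351 A, ∠I = -23.4°.

I = 0.0351∠-23.4° A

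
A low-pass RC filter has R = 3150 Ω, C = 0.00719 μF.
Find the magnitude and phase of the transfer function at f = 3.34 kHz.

Step 1 — Angular frequency: ω = 2π·3340 = 2.099e+04 rad/s.
Step 2 — Transfer function: H(jω) = 1/(1 + jωRC).
Step 3 — Denominator: 1 + jωRC = 1 + j·2.099e+04·3150·7.19e-09 = 1 + j0.4753.
Step 4 — H = 0.8157 - j0.3877.
Step 5 — Magnitude: |H| = 0.9032 (-0.9 dB); phase: φ = -25.4°.

|H| = 0.9032 (-0.9 dB), φ = -25.4°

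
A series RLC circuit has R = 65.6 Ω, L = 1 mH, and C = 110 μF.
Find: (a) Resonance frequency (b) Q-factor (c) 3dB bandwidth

Step 1 — Resonance: ω₀ = 1/√(LC) = 1/√(0.001·0.00011) = 3015 rad/s.
Step 2 — f₀ = ω₀/(2π) = 479.9 Hz.
Step 3 — Series Q: Q = ω₀L/R = 3015·0.001/65.6 = 0.04596.
Step 4 — Bandwidth: Δω = ω₀/Q = 6.56e+04 rad/s; BW = Δω/(2π) = 1.044e+04 Hz.

(a) f₀ = 479.9 Hz  (b) Q = 0.04596  (c) BW = 1.044e+04 Hz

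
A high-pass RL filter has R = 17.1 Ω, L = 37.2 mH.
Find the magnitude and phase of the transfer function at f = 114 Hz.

Step 1 — Angular frequency: ω = 2π·114 = 716.3 rad/s.
Step 2 — Transfer function: H(jω) = jωL/(R + jωL).
Step 3 — Numerator jωL = j·26.65; denominator R + jωL = 17.1 + j26.65.
Step 4 — H = 0.7083 + j0.4545.
Step 5 — Magnitude: |H| = 0.8416 (-1.5 dB); phase: φ = 32.7°.

|H| = 0.8416 (-1.5 dB), φ = 32.7°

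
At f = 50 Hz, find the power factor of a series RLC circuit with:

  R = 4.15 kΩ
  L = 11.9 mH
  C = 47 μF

Step 1 — Angular frequency: ω = 2π·f = 2π·50 = 314.2 rad/s.
Step 2 — Component impedances:
  R: Z = R = 4150 Ω
  L: Z = jωL = j·314.2·0.0119 = 0 + j3.738 Ω
  C: Z = 1/(jωC) = -j/(ω·C) = 0 - j67.73 Ω
Step 3 — Series combination: Z_total = R + L + C = 4150 - j63.99 Ω = 4150∠-0.9° Ω.
Step 4 — Power factor: PF = cos(φ) = Re(Z)/|Z| = 4150/4150.5 = 0.9999.
Step 5 — Type: Im(Z) = -63.99 ⇒ leading (phase φ = -0.9°).

PF = 0.9999 (leading, φ = -0.9°)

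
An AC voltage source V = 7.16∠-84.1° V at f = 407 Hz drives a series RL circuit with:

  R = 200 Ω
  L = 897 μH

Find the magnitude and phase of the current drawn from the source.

Step 1 — Angular frequency: ω = 2π·f = 2π·407 = 2557 rad/s.
Step 2 — Component impedances:
  R: Z = R = 200 Ω
  L: Z = jωL = j·2557·0.000897 = 0 + j2.294 Ω
Step 3 — Series combination: Z_total = R + L = 200 + j2.294 Ω = 200∠0.7° Ω.
Step 4 — Source phasor: V = 7.16∠-84.1° V = 0.736 - j7.122 V.
Step 5 — Ohm's law: I = V / Z_total = (0.736 - j7.122) / (200 + j2.294) = 0.003271 - j0.03565 A.
Step 6 — Convert to polar: |I| = 0.0358 A, ∠I = -84.8°.

I = 0.0358∠-84.8° A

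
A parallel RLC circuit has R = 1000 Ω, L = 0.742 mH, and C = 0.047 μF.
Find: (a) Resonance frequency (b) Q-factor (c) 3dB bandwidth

Step 1 — Resonance: ω₀ = 1/√(LC) = 1/√(0.000742·4.7e-08) = 1.693e+05 rad/s.
Step 2 — f₀ = ω₀/(2π) = 2.695e+04 Hz.
Step 3 — Parallel Q: Q = R/(ω₀L) = 1000/(1.693e+05·0.000742) = 7.959.
Step 4 — Bandwidth: Δω = ω₀/Q = 2.128e+04 rad/s; BW = Δω/(2π) = 3386 Hz.

(a) f₀ = 2.695e+04 Hz  (b) Q = 7.959  (c) BW = 3386 Hz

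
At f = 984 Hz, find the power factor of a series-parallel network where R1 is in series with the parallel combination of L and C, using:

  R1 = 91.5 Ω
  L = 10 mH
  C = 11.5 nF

Step 1 — Angular frequency: ω = 2π·f = 2π·984 = 6183 rad/s.
Step 2 — Component impedances:
  R1: Z = R = 91.5 Ω
  L: Z = jωL = j·6183·0.01 = 0 + j61.83 Ω
  C: Z = 1/(jωC) = -j/(ω·C) = 0 - j1.406e+04 Ω
Step 3 — Parallel branch: L || C = 1/(1/L + 1/C) = 0 + j62.1 Ω.
Step 4 — Series with R1: Z_total = R1 + (L || C) = 91.5 + j62.1 Ω = 110.6∠34.2° Ω.
Step 5 — Power factor: PF = cos(φ) = Re(Z)/|Z| = 91.5/110.583 = 0.8274.
Step 6 — Type: Im(Z) = 62.1 ⇒ lagging (phase φ = 34.2°).

PF = 0.8274 (lagging, φ = 34.2°)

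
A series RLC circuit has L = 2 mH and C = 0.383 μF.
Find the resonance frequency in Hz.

Step 1 — Resonance condition Im(Z)=0 gives ω₀ = 1/√(LC).
Step 2 — ω₀ = 1/√(0.002·3.83e-07) = 3.613e+04 rad/s.
Step 3 — f₀ = ω₀/(2π) = 5751 Hz.

f₀ = 5751 Hz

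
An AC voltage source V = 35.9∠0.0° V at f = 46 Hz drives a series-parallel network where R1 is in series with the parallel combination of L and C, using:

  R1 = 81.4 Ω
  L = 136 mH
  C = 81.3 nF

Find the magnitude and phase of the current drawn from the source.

Step 1 — Angular frequency: ω = 2π·f = 2π·46 = 289 rad/s.
Step 2 — Component impedances:
  R1: Z = R = 81.4 Ω
  L: Z = jωL = j·289·0.136 = 0 + j39.31 Ω
  C: Z = 1/(jωC) = -j/(ω·C) = 0 - j4.256e+04 Ω
Step 3 — Parallel branch: L || C = 1/(1/L + 1/C) = 0 + j39.34 Ω.
Step 4 — Series with R1: Z_total = R1 + (L || C) = 81.4 + j39.34 Ω = 90.41∠25.8° Ω.
Step 5 — Source phasor: V = 35.9∠0.0° V = 35.9 V.
Step 6 — Ohm's law: I = V / Z_total = (35.9) / (81.4 + j39.34) = 0.3575 - j0.1728 A.
Step 7 — Convert to polar: |I| = 0.3971 A, ∠I = -25.8°.

I = 0.3971∠-25.8° A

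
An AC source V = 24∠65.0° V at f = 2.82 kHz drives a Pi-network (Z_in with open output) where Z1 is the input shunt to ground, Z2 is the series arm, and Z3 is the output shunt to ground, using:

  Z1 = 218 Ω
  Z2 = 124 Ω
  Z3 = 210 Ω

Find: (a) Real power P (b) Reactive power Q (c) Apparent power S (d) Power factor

Step 1 — Angular frequency: ω = 2π·f = 2π·2820 = 1.772e+04 rad/s.
Step 2 — Component impedances:
  Z1: Z = R = 218 Ω
  Z2: Z = R = 124 Ω
  Z3: Z = R = 210 Ω
Step 3 — With open output, the series arm Z2 and the output shunt Z3 appear in series to ground: Z2 + Z3 = 334 Ω.
Step 4 — Parallel with input shunt Z1: Z_in = Z1 || (Z2 + Z3) = 131.9 Ω = 131.9∠0.0° Ω.
Step 5 — Source phasor: V = 24∠65.0° V = 10.14 + j21.75 V.
Step 6 — Current: I = V / Z = 0.07689 + j0.1649 A = 0.1819∠65.0° A.
Step 7 — Complex power: S = V·I* = 4.367 VA.
Step 8 — Real power: P = Re(S) = 4.367 W.
Step 9 — Reactive power: Q = Im(S) = 0 VAR.
Step 10 — Apparent power: |S| = 4.367 VA.
Step 11 — Power factor: PF = P/|S| = 1 (unity).

(a) P = 4.367 W  (b) Q = 0 VAR  (c) S = 4.367 VA  (d) PF = 1 (unity)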